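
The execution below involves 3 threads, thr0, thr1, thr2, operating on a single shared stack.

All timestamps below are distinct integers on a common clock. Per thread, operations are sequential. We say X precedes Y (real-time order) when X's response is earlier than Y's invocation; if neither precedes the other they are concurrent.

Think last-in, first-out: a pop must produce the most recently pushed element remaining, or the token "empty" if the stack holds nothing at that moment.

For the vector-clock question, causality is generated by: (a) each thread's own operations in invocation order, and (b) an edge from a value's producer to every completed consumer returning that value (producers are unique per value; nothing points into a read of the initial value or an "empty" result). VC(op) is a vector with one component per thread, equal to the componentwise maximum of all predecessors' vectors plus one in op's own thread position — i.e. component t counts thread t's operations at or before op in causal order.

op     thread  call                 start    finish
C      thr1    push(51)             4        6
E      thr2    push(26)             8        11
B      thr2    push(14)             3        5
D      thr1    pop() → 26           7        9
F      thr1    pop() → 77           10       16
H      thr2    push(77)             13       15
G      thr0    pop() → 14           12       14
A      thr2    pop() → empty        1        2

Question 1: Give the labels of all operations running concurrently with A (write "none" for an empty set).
none

A runs from 1 to 2; window-overlapping ops are concurrent
B [3,5]: after
C [4,6]: after
D [7,9]: after
E [8,11]: after
F [10,16]: after
G [12,14]: after
H [13,15]: after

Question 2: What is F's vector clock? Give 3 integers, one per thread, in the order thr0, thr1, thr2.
(0, 3, 4)

no predecessors for A (invoked 1): thr2 increments from zero → (0, 0, 1)
no predecessors for C (invoked 4): thr1 increments from zero → (0, 1, 0)
B (invocation 3): componentwise max over VC(A)=(0, 0, 1), +1 at thr2, giving (0, 0, 2)
E (invocation 8): componentwise max over VC(B)=(0, 0, 2), +1 at thr2, giving (0, 0, 3)
G (invocation 12): componentwise max over VC(B)=(0, 0, 2), +1 at thr0, giving (1, 0, 2)
H (invocation 13): componentwise max over VC(E)=(0, 0, 3), +1 at thr2, giving (0, 0, 4)
D (invocation 7): componentwise max over VC(C)=(0, 1, 0), VC(E)=(0, 0, 3), +1 at thr1, giving (0, 2, 3)
F (invocation 10): componentwise max over VC(D)=(0, 2, 3), VC(H)=(0, 0, 4), +1 at thr1, giving (0, 3, 4)
target: VC(F) = (0, 3, 4)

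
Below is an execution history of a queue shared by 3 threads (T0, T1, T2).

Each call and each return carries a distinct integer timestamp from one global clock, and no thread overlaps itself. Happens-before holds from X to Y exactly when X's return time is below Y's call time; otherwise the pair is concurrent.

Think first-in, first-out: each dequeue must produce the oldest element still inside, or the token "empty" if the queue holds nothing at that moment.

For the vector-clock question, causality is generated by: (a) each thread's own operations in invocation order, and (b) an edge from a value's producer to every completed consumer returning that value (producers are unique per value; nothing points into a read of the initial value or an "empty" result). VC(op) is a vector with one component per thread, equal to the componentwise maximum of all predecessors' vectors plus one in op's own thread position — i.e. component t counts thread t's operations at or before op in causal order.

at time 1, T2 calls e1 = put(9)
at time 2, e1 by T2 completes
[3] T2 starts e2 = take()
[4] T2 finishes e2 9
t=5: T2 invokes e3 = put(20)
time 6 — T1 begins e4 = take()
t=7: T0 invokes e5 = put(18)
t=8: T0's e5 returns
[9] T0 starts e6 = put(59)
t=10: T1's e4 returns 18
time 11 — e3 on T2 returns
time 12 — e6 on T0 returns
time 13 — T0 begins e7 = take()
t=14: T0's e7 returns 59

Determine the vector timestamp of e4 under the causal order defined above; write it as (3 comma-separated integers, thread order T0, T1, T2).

(1, 1, 0)

VC(e1, invoked at 1): no causal predecessors; +1 on T2 → (0, 0, 1)
VC(e5, invoked at 7): no causal predecessors; +1 on T0 → (1, 0, 0)
e2, invoked 3, takes VC(e1)=(0, 0, 1) under max, adds 1 for T2 → (0, 0, 2)
e4, invoked 6, takes VC(e5)=(1, 0, 0) under max, adds 1 for T1 → (1, 1, 0)
e6, invoked 9, takes VC(e5)=(1, 0, 0) under max, adds 1 for T0 → (2, 0, 0)
e3, invoked 5, takes VC(e2)=(0, 0, 2) under max, adds 1 for T2 → (0, 0, 3)
e7, invoked 13, takes VC(e6)=(2, 0, 0) under max, adds 1 for T0 → (3, 0, 0)
target: VC(e4) = (1, 1, 0)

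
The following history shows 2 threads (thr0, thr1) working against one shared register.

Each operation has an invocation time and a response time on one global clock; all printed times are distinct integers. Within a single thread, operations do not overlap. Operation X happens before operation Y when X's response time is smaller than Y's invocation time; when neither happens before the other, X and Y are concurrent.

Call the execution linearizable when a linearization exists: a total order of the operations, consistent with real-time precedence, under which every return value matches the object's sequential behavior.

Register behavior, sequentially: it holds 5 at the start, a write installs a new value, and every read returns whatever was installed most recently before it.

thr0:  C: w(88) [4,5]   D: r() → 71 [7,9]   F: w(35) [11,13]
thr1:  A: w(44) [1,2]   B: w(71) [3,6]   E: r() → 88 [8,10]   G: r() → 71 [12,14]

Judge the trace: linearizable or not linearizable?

not linearizable

prefix check: 1..9 passes, 1..10 fails once E's time-10 response joins
5 completed operations, 4 real-time-consistent orders — every register replay fails
take A, B, C, D, E: step 4 already fails, because D r() → 71 cannot occur there
take A, B, C, E, D: step 5 already fails, because D r() → 71 cannot occur there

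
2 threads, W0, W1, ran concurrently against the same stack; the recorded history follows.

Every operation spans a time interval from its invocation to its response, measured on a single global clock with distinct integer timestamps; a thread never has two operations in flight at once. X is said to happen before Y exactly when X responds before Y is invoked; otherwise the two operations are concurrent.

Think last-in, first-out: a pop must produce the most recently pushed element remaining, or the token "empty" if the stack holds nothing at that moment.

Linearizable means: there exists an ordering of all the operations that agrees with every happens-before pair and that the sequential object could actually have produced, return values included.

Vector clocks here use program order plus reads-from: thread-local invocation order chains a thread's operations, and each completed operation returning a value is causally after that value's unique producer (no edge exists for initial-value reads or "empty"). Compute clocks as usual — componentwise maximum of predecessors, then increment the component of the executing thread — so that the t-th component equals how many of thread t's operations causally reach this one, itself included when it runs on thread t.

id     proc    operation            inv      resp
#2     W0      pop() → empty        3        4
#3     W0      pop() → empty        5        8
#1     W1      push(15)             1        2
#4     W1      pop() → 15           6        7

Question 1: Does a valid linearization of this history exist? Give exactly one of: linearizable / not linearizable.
not linearizable

prefix check: 1..3 passes, 1..4 fails once #2's time-4 response joins
the completed operations (2 total) allow one real-time order; the stack replay rejects it
one such order, #1, #2, breaks at step 2 where #2 pop() → empty is illegal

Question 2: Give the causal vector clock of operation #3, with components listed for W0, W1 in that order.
Answer: (2, 0)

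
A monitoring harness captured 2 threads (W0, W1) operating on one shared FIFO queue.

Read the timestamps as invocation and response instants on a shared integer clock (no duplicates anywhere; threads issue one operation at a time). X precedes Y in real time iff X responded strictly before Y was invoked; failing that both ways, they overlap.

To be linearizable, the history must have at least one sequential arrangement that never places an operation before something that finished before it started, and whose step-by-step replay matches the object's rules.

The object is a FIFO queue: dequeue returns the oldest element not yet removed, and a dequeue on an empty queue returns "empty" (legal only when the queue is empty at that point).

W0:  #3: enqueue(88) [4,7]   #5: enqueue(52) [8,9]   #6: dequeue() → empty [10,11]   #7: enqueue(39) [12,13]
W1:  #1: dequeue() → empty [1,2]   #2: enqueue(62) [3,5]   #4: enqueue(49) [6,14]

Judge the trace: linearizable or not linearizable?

not linearizable

already the first 11 events (up to #6's response at time 11) admit no linearization; the first 10 still do
real-time-consistent orders of the 5 completed operations: 2 — all fail the FIFO queue replay
including or dropping the 1 pending operation (#4) in any combination fails
for example #1, #2, #3, #5, #6 (pending dropped) fails at step 5: #6 dequeue() → empty is not legal there
for example #1, #3, #2, #5, #6 (pending dropped) fails at step 5: #6 dequeue() → empty is not legal there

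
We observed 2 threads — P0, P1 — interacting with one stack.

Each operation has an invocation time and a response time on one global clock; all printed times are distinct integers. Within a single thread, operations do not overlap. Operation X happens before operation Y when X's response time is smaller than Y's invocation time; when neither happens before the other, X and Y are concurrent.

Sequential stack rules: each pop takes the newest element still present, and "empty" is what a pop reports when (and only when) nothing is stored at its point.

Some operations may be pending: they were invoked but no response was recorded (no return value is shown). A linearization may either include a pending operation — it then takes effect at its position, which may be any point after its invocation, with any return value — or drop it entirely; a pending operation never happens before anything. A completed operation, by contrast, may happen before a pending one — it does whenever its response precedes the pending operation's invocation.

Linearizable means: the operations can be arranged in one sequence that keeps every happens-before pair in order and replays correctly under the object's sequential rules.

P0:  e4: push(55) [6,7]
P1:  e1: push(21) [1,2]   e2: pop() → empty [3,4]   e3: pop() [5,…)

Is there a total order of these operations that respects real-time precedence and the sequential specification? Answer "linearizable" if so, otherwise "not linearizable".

not linearizable

through event 3 a valid linearization exists; event 4 (e2 responding at time 4) ends that
the sole real-time-consistent order of 2 completed operations fails the stack replay
for example e1, e2 fails at step 2: e2 pop() → empty is not legal there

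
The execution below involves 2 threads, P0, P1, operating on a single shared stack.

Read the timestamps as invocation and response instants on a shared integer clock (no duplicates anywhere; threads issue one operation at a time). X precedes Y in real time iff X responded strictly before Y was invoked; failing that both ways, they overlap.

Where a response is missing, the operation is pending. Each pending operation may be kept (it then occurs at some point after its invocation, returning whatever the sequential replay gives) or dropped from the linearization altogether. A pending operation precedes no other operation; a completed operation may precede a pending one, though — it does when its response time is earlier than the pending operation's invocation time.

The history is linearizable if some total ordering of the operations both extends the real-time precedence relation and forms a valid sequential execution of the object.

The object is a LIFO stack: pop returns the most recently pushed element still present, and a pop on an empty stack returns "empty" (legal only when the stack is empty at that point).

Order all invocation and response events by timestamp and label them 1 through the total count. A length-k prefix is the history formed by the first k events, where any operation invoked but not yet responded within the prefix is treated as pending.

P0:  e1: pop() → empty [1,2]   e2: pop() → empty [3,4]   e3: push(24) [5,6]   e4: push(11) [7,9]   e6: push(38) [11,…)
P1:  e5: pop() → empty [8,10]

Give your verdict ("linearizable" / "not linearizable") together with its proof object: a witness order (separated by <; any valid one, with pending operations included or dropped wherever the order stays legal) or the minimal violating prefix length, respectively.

not linearizable — minimal violating prefix: 10 events

events 1..9 are fine; event 10 — the response of e5 at time 10 — makes the prefix non-linearizable
checked exhaustively: 2 real-time-consistent orders of 5 completed operations, zero legal stack replays
take e1, e2, e3, e4, e5: step 5 already fails, because e5 pop() → empty cannot occur there
take e1, e2, e3, e5, e4: step 4 already fails, because e5 pop() → empty cannot occur there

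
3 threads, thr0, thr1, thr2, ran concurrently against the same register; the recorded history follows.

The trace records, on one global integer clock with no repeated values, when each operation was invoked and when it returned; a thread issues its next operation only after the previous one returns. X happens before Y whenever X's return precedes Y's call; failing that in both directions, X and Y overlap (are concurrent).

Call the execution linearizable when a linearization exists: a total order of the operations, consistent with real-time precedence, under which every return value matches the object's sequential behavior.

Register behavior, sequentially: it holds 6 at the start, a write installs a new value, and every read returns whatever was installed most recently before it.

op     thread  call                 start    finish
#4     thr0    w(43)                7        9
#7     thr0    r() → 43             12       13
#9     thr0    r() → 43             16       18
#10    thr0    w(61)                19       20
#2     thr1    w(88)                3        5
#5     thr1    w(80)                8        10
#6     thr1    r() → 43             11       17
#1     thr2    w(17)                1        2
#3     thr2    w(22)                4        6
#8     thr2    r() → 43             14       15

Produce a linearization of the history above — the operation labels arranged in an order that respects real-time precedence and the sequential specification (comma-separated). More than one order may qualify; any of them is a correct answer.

#1, #2, #3, #5, #4, #6, #7, #8, #9, #10

1. #1 w(17), leaving value 17
2. #2 w(88), leaving value 88
3. #3 w(22), leaving value 22
4. #5 w(80), leaving value 80
5. #4 w(43), leaving value 43
6. #6 r() → 43, leaving value 43
7. #7 r() → 43, leaving value 43
8. #8 r() → 43, leaving value 43
9. #9 r() → 43, leaving value 43
10. #10 w(61), leaving value 61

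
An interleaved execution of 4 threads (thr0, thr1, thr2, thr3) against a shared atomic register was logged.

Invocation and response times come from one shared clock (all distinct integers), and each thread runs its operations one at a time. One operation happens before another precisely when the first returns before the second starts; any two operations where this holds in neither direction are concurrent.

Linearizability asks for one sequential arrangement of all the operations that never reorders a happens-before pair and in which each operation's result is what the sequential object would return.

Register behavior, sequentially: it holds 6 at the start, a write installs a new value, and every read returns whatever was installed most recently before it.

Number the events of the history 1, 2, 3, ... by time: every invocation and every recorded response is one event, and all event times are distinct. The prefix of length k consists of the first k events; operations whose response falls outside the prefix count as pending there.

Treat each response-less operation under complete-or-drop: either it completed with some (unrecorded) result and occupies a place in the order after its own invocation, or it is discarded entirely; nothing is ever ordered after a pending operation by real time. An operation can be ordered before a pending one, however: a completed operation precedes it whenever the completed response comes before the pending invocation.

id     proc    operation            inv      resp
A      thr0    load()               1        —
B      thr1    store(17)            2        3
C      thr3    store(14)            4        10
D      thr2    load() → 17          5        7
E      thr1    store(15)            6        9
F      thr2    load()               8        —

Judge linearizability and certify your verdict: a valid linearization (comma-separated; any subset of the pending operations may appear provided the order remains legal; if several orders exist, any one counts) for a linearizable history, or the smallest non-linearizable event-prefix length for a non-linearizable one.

linearizable — witness: A, B, D, C, E

1. A load() (pending, included), leaving value 6
2. B store(17), leaving value 17
3. D load() → 17, leaving value 17
4. C store(14), leaving value 14
5. E store(15), leaving value 15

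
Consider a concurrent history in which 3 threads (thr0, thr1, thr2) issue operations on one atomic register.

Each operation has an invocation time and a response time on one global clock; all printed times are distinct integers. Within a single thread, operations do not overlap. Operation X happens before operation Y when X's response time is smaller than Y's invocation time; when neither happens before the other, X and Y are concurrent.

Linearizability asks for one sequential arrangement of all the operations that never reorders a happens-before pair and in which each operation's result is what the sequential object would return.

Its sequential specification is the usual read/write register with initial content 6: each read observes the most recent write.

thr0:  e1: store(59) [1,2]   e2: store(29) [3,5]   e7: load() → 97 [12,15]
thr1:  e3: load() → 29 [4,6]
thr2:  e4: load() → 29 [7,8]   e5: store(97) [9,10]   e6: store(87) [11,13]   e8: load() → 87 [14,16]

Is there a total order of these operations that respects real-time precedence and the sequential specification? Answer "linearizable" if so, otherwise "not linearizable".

one valid linearization: e1, e2, e3, e4, e5, e7, e6, e8
1. e1 store(59), leaving value 59
2. e2 store(29), leaving value 29
3. e3 load() → 29, leaving value 29
4. e4 load() → 29, leaving value 29
5. e5 store(97), leaving value 97
6. e7 load() → 97, leaving value 97
7. e6 store(87), leaving value 87
8. e8 load() → 87, leaving value 87

linearizable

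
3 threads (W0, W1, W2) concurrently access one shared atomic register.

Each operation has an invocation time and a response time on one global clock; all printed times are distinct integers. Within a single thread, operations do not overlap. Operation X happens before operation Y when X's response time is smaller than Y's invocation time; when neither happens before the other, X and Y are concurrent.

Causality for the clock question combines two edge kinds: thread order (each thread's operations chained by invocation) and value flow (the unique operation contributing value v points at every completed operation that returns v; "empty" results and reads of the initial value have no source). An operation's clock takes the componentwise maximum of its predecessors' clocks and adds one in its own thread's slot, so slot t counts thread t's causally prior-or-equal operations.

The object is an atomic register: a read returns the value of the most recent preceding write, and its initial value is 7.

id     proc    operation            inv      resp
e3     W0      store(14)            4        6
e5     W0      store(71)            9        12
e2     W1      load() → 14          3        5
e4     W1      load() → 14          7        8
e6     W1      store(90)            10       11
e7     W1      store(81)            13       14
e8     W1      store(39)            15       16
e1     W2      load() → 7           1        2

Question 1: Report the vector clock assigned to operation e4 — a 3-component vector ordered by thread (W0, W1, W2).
e1 (invocation 1): nothing precedes it; W2's component alone gives (0, 0, 1)
e3 (invocation 4): nothing precedes it; W0's component alone gives (1, 0, 0)
invoked at 3, e2 merges VC(e3)=(1, 0, 0) and bumps W1's slot → (1, 1, 0)
invoked at 9, e5 merges VC(e3)=(1, 0, 0) and bumps W0's slot → (2, 0, 0)
invoked at 7, e4 merges VC(e2)=(1, 1, 0), VC(e3)=(1, 0, 0) and bumps W1's slot → (1, 2, 0)
invoked at 10, e6 merges VC(e4)=(1, 2, 0) and bumps W1's slot → (1, 3, 0)
invoked at 13, e7 merges VC(e6)=(1, 3, 0) and bumps W1's slot → (1, 4, 0)
invoked at 15, e8 merges VC(e7)=(1, 4, 0) and bumps W1's slot → (1, 5, 0)
target: VC(e4) = (1, 2, 0)

(1, 2, 0)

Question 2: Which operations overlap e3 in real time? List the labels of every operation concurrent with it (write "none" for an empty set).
e3 runs from 4 to 6; window-overlapping ops are concurrent
e1 [1,2]: before
e2 [3,5]: concurrent
e4 [7,8]: after
e5 [9,12]: after
e6 [10,11]: after
e7 [13,14]: after
e8 [15,16]: after

e2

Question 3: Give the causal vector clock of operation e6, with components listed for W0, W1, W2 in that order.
no predecessors for e1 (invoked 1): W2 increments from zero → (0, 0, 1)
no predecessors for e3 (invoked 4): W0 increments from zero → (1, 0, 0)
from VC(e3)=(1, 0, 0), e2 (invoked 3) maxes components and bumps W1 → (1, 1, 0)
from VC(e3)=(1, 0, 0), e5 (invoked 9) maxes components and bumps W0 → (2, 0, 0)
from VC(e2)=(1, 1, 0), VC(e3)=(1, 0, 0), e4 (invoked 7) maxes components and bumps W1 → (1, 2, 0)
from VC(e4)=(1, 2, 0), e6 (invoked 10) maxes components and bumps W1 → (1, 3, 0)
from VC(e6)=(1, 3, 0), e7 (invoked 13) maxes components and bumps W1 → (1, 4, 0)
from VC(e7)=(1, 4, 0), e8 (invoked 15) maxes components and bumps W1 → (1, 5, 0)
target: VC(e6) = (1, 3, 0)

(1, 3, 0)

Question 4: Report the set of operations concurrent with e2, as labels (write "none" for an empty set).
e2 spans [3,5]; an op avoiding the whole window 3..5 is ordered, any other is concurrent
e1 [1,2]: before
e3 [4,6]: concurrent
e4 [7,8]: after
e5 [9,12]: after
e6 [10,11]: after
e7 [13,14]: after
e8 [15,16]: after

e3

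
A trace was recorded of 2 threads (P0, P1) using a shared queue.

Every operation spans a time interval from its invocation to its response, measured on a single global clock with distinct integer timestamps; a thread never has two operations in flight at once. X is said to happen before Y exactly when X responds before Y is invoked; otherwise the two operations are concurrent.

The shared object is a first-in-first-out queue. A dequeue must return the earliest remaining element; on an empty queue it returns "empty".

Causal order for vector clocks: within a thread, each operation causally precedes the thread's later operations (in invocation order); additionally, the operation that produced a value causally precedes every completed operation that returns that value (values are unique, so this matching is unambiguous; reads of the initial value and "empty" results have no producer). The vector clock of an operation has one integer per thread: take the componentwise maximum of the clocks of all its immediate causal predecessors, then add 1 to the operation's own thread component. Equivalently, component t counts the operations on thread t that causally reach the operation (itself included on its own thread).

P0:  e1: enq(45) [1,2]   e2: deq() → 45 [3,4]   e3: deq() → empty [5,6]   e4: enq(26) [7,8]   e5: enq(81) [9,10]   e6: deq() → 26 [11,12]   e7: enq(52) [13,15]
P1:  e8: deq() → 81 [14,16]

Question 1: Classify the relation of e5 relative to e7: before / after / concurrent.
e5 spans [9,10], e7 spans [13,15]
resp(e5)=10 < inv(e7)=13

before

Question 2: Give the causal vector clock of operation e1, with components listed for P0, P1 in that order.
no predecessors for e1 (invoked 1): P0 increments from zero → (1, 0)
VC(e2, invoked at 3): max of VC(e1)=(1, 0), then +1 on thread P0 → (2, 0)
VC(e3, invoked at 5): max of VC(e2)=(2, 0), then +1 on thread P0 → (3, 0)
VC(e4, invoked at 7): max of VC(e3)=(3, 0), then +1 on thread P0 → (4, 0)
VC(e5, invoked at 9): max of VC(e4)=(4, 0), then +1 on thread P0 → (5, 0)
VC(e8, invoked at 14): max of VC(e5)=(5, 0), then +1 on thread P1 → (5, 1)
VC(e6, invoked at 11): max of VC(e4)=(4, 0), VC(e5)=(5, 0), then +1 on thread P0 → (6, 0)
VC(e7, invoked at 13): max of VC(e6)=(6, 0), then +1 on thread P0 → (7, 0)
target: VC(e1) = (1, 0)

(1, 0)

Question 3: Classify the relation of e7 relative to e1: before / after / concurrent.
e7 spans [13,15], e1 spans [1,2]
resp(e1)=2 < inv(e7)=13

after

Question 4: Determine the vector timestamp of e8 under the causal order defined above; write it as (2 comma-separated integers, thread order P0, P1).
e1, invoked 1, has no incoming edges; only P0's bump applies → (1, 0)
from VC(e1)=(1, 0), e2 (invoked 3) maxes components and bumps P0 → (2, 0)
from VC(e2)=(2, 0), e3 (invoked 5) maxes components and bumps P0 → (3, 0)
from VC(e3)=(3, 0), e4 (invoked 7) maxes components and bumps P0 → (4, 0)
from VC(e4)=(4, 0), e5 (invoked 9) maxes components and bumps P0 → (5, 0)
from VC(e5)=(5, 0), e8 (invoked 14) maxes components and bumps P1 → (5, 1)
from VC(e4)=(4, 0), VC(e5)=(5, 0), e6 (invoked 11) maxes components and bumps P0 → (6, 0)
from VC(e6)=(6, 0), e7 (invoked 13) maxes components and bumps P0 → (7, 0)
target: VC(e8) = (5, 1)

(5, 1)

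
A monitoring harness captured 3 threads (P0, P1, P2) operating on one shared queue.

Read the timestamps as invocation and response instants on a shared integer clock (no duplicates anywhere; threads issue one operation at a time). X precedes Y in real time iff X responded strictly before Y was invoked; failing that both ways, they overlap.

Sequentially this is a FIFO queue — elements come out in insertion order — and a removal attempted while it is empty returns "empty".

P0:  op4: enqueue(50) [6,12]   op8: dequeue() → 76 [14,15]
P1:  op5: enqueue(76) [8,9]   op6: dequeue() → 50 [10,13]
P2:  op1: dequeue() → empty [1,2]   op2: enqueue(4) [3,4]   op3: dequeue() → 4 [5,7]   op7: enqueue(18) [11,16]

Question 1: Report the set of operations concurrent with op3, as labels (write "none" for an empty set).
Answer: op4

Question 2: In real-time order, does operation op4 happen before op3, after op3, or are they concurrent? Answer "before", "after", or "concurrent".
Answer: concurrent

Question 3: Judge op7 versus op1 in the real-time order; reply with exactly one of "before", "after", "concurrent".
Answer: after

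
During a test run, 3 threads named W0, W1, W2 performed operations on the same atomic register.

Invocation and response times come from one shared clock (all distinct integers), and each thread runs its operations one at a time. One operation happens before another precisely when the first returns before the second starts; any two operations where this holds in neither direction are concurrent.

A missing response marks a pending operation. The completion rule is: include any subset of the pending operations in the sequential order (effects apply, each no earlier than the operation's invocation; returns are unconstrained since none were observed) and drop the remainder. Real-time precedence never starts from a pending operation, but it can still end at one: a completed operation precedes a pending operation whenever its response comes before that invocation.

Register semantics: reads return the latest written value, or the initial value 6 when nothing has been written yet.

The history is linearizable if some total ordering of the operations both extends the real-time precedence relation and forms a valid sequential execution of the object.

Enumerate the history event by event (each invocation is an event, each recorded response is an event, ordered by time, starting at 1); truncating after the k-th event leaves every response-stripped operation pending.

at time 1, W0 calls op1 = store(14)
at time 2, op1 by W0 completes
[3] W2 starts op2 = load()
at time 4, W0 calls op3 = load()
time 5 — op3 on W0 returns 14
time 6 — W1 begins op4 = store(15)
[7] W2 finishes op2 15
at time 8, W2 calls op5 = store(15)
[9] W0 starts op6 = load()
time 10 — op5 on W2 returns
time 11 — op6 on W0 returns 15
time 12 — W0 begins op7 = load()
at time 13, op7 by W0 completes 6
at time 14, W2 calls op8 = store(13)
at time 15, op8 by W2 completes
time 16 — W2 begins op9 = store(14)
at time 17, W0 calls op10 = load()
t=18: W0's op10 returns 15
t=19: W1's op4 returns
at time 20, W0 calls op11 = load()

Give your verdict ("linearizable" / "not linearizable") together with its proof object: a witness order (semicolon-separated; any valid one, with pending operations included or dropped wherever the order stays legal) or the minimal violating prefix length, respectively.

not linearizable — minimal violating prefix: 13 events

through event 12 a valid linearization exists; event 13 (op7 responding at time 13) ends that
real-time-consistent orders of the 6 completed operations: 4 — all fail the atomic register replay
including or dropping the 1 pending operation (op4) in any combination fails
for example op1, op2, op3, op5, op6, op7 (pending dropped) fails at step 2: op2 load() → 15 is not legal there
for example op1, op2, op3, op6, op5, op7 (pending dropped) fails at step 2: op2 load() → 15 is not legal there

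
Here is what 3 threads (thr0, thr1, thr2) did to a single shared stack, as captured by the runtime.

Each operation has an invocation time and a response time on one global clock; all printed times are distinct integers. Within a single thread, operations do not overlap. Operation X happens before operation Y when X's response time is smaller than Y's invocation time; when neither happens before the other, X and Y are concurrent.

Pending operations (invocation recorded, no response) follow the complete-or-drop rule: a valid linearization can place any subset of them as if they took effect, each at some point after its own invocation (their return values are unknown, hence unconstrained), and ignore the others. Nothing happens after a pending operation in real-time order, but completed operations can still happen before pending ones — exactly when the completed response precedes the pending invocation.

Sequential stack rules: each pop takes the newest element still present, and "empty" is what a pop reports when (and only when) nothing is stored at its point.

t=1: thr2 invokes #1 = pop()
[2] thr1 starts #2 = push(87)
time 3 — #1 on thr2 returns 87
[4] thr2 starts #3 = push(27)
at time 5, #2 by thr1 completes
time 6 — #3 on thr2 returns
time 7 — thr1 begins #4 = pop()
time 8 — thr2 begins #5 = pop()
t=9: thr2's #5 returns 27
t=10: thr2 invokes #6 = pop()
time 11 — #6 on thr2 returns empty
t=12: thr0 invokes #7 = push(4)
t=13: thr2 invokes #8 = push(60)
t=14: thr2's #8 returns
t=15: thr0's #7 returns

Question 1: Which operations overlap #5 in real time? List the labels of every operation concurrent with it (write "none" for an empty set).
#5 runs from 8 to 9; window-overlapping ops are concurrent
#1 [1,3]: before
#2 [2,5]: before
#3 [4,6]: before
#4 [7,…): concurrent
#6 [10,11]: after
#7 [12,15]: after
#8 [13,14]: after

#4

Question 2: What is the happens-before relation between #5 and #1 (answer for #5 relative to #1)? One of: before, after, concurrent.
#5 spans [8,9], #1 spans [1,3]
resp(#1)=3 < inv(#5)=8

after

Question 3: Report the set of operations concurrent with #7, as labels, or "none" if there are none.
#7 spans [12,15]; an op avoiding the whole window 12..15 is ordered, any other is concurrent
#1 [1,3]: before
#2 [2,5]: before
#3 [4,6]: before
#4 [7,…): concurrent
#5 [8,9]: before
#6 [10,11]: before
#8 [13,14]: concurrent

#4, #8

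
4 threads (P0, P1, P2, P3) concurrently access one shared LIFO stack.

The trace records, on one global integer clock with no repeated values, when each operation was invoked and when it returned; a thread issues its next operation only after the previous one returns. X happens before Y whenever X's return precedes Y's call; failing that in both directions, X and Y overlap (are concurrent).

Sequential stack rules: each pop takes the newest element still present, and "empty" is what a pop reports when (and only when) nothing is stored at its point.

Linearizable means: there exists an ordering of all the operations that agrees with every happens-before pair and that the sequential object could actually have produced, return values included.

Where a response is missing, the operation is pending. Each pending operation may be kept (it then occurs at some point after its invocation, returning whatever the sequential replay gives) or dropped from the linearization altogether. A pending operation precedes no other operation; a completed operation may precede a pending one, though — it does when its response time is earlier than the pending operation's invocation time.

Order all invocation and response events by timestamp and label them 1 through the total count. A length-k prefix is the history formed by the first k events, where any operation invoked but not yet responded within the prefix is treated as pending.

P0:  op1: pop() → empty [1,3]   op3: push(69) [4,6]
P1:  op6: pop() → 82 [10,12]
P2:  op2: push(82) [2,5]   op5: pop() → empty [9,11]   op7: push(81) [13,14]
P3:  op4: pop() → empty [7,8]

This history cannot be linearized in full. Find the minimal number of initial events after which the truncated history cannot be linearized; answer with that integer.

8

one valid order for events 1..7 is op1, op2, op3:
step 1: op1 pop() → empty — stack <>
step 2: op2 push(82) — stack <82>
step 3: op3 push(69) — stack <82,69>
once event 8 joins (op4's response, time 8), exhaustive search finds no witness
for example op1, op2, op3, op4 fails at step 4: op4 pop() → empty is not legal there
for example op1, op3, op2, op4 fails at step 4: op4 pop() → empty is not legal there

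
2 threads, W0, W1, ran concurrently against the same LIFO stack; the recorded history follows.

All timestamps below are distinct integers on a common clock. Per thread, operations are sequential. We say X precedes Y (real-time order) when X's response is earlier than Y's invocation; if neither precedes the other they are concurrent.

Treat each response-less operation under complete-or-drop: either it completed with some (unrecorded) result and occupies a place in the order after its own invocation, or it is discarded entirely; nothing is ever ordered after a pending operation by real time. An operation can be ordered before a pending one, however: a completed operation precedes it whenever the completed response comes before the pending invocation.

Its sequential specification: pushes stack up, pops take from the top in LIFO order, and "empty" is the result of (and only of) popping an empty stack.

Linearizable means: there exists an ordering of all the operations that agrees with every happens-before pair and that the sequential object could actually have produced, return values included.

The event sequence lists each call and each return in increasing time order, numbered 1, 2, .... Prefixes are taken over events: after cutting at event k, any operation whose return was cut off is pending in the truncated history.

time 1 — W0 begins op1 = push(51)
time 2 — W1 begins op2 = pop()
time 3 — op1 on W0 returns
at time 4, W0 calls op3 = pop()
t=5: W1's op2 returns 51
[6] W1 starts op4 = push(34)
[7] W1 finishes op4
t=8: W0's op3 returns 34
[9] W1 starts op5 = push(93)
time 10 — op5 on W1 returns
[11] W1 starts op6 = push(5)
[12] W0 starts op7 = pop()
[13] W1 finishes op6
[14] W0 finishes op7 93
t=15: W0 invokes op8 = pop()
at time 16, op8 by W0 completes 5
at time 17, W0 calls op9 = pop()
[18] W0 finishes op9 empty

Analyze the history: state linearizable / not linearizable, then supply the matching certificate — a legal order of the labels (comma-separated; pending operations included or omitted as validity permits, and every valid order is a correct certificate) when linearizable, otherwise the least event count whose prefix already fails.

linearizable — witness: op1, op2, op4, op3, op5, op7, op6, op8, op9

after step 1 (op1 push(51)): stack <51>
after step 2 (op2 pop() → 51): stack <>
after step 3 (op4 push(34)): stack <34>
after step 4 (op3 pop() → 34): stack <>
after step 5 (op5 push(93)): stack <93>
after step 6 (op7 pop() → 93): stack <>
after step 7 (op6 push(5)): stack <5>
after step 8 (op8 pop() → 5): stack <>
after step 9 (op9 pop() → empty): stack <>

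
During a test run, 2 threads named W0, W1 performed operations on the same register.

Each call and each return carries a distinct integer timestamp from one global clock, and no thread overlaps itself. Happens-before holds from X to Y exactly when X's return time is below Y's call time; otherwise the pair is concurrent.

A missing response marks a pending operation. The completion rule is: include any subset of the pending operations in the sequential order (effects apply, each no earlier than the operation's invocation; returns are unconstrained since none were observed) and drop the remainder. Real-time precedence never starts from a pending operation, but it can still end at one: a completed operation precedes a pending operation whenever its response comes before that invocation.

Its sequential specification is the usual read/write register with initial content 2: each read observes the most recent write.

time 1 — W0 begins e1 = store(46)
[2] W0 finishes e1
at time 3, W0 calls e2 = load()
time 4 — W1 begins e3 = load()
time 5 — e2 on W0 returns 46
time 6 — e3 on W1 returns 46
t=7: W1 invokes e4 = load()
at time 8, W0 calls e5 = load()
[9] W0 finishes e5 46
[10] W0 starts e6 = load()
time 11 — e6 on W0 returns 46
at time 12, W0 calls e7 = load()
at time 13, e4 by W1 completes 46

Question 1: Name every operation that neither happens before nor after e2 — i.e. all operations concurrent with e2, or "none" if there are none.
e3

e2 spans [3,5]; an op avoiding the whole window 3..5 is ordered, any other is concurrent
e1 [1,2]: before
e3 [4,6]: concurrent
e4 [7,13]: after
e5 [8,9]: after
e6 [10,11]: after
e7 [12,…): after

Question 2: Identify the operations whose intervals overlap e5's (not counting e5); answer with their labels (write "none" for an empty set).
e4

e5 spans [8,9]: anything still running between times 8 and 9 counts as concurrent
e1 [1,2]: before
e2 [3,5]: before
e3 [4,6]: before
e4 [7,13]: concurrent
e6 [10,11]: after
e7 [12,…): after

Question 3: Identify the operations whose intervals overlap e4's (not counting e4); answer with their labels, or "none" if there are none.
e5, e6, e7

overlap test against e4 [7,13]: concurrent iff the interval meets 7..13
e1 [1,2]: before
e2 [3,5]: before
e3 [4,6]: before
e5 [8,9]: concurrent
e6 [10,11]: concurrent
e7 [12,…): concurrent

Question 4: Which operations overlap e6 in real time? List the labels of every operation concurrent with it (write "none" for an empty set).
e4

e6 runs from 10 to 11; window-overlapping ops are concurrent
e1 [1,2]: before
e2 [3,5]: before
e3 [4,6]: before
e4 [7,13]: concurrent
e5 [8,9]: before
e7 [12,…): after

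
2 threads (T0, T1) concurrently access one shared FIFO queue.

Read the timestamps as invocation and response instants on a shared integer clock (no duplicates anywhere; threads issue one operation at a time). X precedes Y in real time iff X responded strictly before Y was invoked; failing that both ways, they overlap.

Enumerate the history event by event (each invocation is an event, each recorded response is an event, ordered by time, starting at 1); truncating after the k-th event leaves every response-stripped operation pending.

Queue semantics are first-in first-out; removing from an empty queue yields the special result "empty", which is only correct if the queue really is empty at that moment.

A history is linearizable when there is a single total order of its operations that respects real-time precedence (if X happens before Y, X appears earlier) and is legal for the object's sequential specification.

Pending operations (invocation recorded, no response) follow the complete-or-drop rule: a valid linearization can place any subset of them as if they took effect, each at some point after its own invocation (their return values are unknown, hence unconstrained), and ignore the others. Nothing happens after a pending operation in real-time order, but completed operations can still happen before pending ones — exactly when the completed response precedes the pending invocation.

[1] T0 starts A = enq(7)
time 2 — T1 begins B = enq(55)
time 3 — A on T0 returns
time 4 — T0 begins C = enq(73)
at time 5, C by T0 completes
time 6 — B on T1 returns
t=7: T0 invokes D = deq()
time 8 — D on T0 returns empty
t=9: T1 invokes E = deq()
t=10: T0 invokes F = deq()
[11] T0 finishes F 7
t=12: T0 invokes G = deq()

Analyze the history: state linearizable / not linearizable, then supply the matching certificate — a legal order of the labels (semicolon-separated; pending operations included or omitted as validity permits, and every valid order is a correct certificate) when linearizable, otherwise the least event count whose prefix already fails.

not linearizable — minimal violating prefix: 8 events

prefix check: 1..7 passes, 1..8 fails once D's time-8 response joins
the 4 completed operations admit 3 real-time orders; each fails the FIFO queue replay
for example A, B, C, D fails at step 4: D deq() → empty is not legal there
for example A, C, B, D fails at step 4: D deq() → empty is not legal there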